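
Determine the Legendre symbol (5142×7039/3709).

1

By multiplicativity, (5142·7039/3709) = (5142/3709)·(7039/3709).
First factor (5142/3709):
(5142/3709)
  = (1433/3709)    [5142 ≡ 1433 mod 3709]
  = (3709/1433)    [QR: 1433 ≡ 1 mod 4, sign kept]
  = (843/1433)    [3709 ≡ 843 mod 1433]
  = (1433/843)    [QR: 1433 ≡ 1 mod 4, sign kept]
  = (590/843)    [1433 ≡ 590 mod 843]
  = -(295/843)    [843 ≡ 3 mod 8 ⇒ (2/843) = -1]
  = (843/295)    [QR: both ≡ 3 mod 4, sign flips]
  = (253/295)    [843 ≡ 253 mod 295]
  = (295/253)    [QR: 253 ≡ 1 mod 4, sign kept]
  = (42/253)    [295 ≡ 42 mod 253]
  = -(21/253)    [253 ≡ 5 mod 8 ⇒ (2/253) = -1]
  = -(253/21)    [QR: 21 ≡ 1 mod 4, sign kept]
  = -(1/21)    [253 ≡ 1 mod 21]
  = -1    [(1/21) = 1]
Second factor (7039/3709):
(7039/3709)
  = (3330/3709)    [7039 ≡ 3330 mod 3709]
  = -(1665/3709)    [3709 ≡ 5 mod 8 ⇒ (2/3709) = -1]
  = -(3709/1665)    [QR: 1665 ≡ 1 mod 4, sign kept]
  = -(379/1665)    [3709 ≡ 379 mod 1665]
  = -(1665/379)    [QR: 1665 ≡ 1 mod 4, sign kept]
  = -(149/379)    [1665 ≡ 149 mod 379]
  = -(379/149)    [QR: 149 ≡ 1 mod 4, sign kept]
  = -(81/149)    [379 ≡ 81 mod 149]
  = -(149/81)    [QR: 81 ≡ 1 mod 4, sign kept]
  = -(68/81)    [149 ≡ 68 mod 81]
  = -(17/81)    [81 ≡ 1 mod 8 ⇒ (2/81)^2 = +1]
  = -(81/17)    [QR: 17 ≡ 1 mod 4, sign kept]
  = -(13/17)    [81 ≡ 13 mod 17]
  = -(17/13)    [QR: 13 ≡ 1 mod 4, sign kept]
  = -(4/13)    [17 ≡ 4 mod 13]
  = -(1/13)    [13 ≡ 5 mod 8 ⇒ (2/13)^2 = +1]
  = -1    [(1/13) = 1]
Product: (-1)·(-1) = 1.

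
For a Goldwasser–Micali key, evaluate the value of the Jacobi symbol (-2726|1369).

Pull out -1: (-2726|1369) = (-1|1369)·(2726|1369). Since 1369 ≡ 1 (mod 4), (-1|1369) = +1. Now have (2726|1369).
Reduce the numerator: 2726 ≡ 1357 (mod 1369), so (2726|1369) = (1357|1369).
1357 ≡ 1 (mod 4), so quadratic reciprocity gives (1357|1369) = (1369|1357). Reduce: 1369 ≡ 12 (mod 1357). Now have (12|1357).
Factor out 2: 12 = 2^2·3. Since 1357 ≡ 5 (mod 8), (2|1357) = -1, and (2|1357)^2 = +1. Now have (3|1357).
1357 ≡ 1 (mod 4), so quadratic reciprocity gives (3|1357) = (1357|3). Reduce: 1357 ≡ 1 (mod 3). Now have (1|3).
(1|3) = 1. Collecting the sign factors: 1.

1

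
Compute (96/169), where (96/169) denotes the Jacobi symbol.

Factor out 2: 96 = 2^5·3. Since 169 ≡ 1 (mod 8), (2/169) = +1, and (2/169)^5 = +1. Now have (3/169).
169 ≡ 1 (mod 4), so quadratic reciprocity gives (3/169) = (169/3). Reduce: 169 ≡ 1 (mod 3). Now have (1/3).
(1/3) = 1. Collecting the sign factors: 1.

1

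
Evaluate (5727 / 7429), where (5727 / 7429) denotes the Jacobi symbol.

0

7429 ≡ 1 (mod 4), so quadratic reciprocity gives (5727 / 7429) = (7429 / 5727). Reduce: 7429 ≡ 1702 (mod 5727). Now have (1702 / 5727).
Factor out 2: 1702 = 2·851. Since 5727 ≡ 7 (mod 8), (2 / 5727) = +1. Now have (851 / 5727).
Both 851 ≡ 3 and 5727 ≡ 3 (mod 4), so reciprocity gives (851 / 5727) = -(5727 / 851). Reduce: 5727 ≡ 621 (mod 851). Now have -(621 / 851).
621 ≡ 1 (mod 4), so quadratic reciprocity gives (621 / 851) = (851 / 621). Reduce: 851 ≡ 230 (mod 621). Now have -(230 / 621).
Factor out 2: 230 = 2·115. Since 621 ≡ 5 (mod 8), (2 / 621) = -1. Now have (115 / 621).
621 ≡ 1 (mod 4), so quadratic reciprocity gives (115 / 621) = (621 / 115). Reduce: 621 ≡ 46 (mod 115). Now have (46 / 115).
Factor out 2: 46 = 2·23. Since 115 ≡ 3 (mod 8), (2 / 115) = -1. Now have -(23 / 115).
Both 23 ≡ 3 and 115 ≡ 3 (mod 4), so reciprocity gives (23 / 115) = -(115 / 23). Reduce: 115 ≡ 0 (mod 23). Now have (0 / 23).
The numerator is now 0 with denominator 23 > 1: the symbol is 0.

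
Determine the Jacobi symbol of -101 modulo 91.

1

(-101 / 91)
  = -(101 / 91)    [91 ≡ 3 mod 4 ⇒ (-1 / 91) = -1]
  = -(10 / 91)    [101 ≡ 10 mod 91]
  = (5 / 91)    [91 ≡ 3 mod 8 ⇒ (2 / 91) = -1]
  = (91 / 5)    [QR: 5 ≡ 1 mod 4, sign kept]
  = (1 / 5)    [91 ≡ 1 mod 5]
  = 1    [(1 / 5) = 1]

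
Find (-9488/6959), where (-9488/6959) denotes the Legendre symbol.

Reduce the numerator: -9488 ≡ 4430 (mod 6959), so (-9488/6959) = (4430/6959).
Factor out 2: 4430 = 2·2215. Since 6959 ≡ 7 (mod 8), (2/6959) = +1. Now have (2215/6959).
Both 2215 ≡ 3 and 6959 ≡ 3 (mod 4), so reciprocity gives (2215/6959) = -(6959/2215). Reduce: 6959 ≡ 314 (mod 2215). Now have -(314/2215).
Factor out 2: 314 = 2·157. Since 2215 ≡ 7 (mod 8), (2/2215) = +1. Now have -(157/2215).
157 ≡ 1 (mod 4), so quadratic reciprocity gives (157/2215) = (2215/157). Reduce: 2215 ≡ 17 (mod 157). Now have -(17/157).
17 ≡ 1 (mod 4), so quadratic reciprocity gives (17/157) = (157/17). Reduce: 157 ≡ 4 (mod 17). Now have -(4/17).
Factor out 2: 4 = 2^2. Since 17 ≡ 1 (mod 8), (2/17) = +1, and (2/17)^2 = +1. Now have -(1/17).
(1/17) = 1. Collecting the sign factors: -1.

-1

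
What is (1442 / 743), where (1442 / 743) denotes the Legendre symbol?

-1

(1442 / 743)
  = (699 / 743)    [1442 ≡ 699 mod 743]
  = -(743 / 699)    [QR: both ≡ 3 mod 4, sign flips]
  = -(44 / 699)    [743 ≡ 44 mod 699]
  = -(11 / 699)    [699 ≡ 3 mod 8 ⇒ (2 / 699)^2 = +1]
  = (699 / 11)    [QR: both ≡ 3 mod 4, sign flips]
  = (6 / 11)    [699 ≡ 6 mod 11]
  = -(3 / 11)    [11 ≡ 3 mod 8 ⇒ (2 / 11) = -1]
  = (11 / 3)    [QR: both ≡ 3 mod 4, sign flips]
  = (2 / 3)    [11 ≡ 2 mod 3]
  = -(1 / 3)    [3 ≡ 3 mod 8 ⇒ (2 / 3) = -1]
  = -1    [(1 / 3) = 1]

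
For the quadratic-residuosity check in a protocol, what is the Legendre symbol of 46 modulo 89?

(46|89)
  = (23|89)    [89 ≡ 1 mod 8 ⇒ (2|89) = +1]
  = (89|23)    [QR: 89 ≡ 1 mod 4, sign kept]
  = (20|23)    [89 ≡ 20 mod 23]
  = (5|23)    [23 ≡ 7 mod 8 ⇒ (2|23)^2 = +1]
  = (23|5)    [QR: 5 ≡ 1 mod 4, sign kept]
  = (3|5)    [23 ≡ 3 mod 5]
  = (5|3)    [QR: 5 ≡ 1 mod 4, sign kept]
  = (2|3)    [5 ≡ 2 mod 3]
  = -(1|3)    [3 ≡ 3 mod 8 ⇒ (2|3) = -1]
  = -1    [(1|3) = 1]

-1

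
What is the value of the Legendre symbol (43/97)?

97 ≡ 1 (mod 4), so quadratic reciprocity gives (43/97) = (97/43). Reduce: 97 ≡ 11 (mod 43). Now have (11/43).
Both 11 ≡ 3 and 43 ≡ 3 (mod 4), so reciprocity gives (11/43) = -(43/11). Reduce: 43 ≡ 10 (mod 11). Now have -(10/11).
Factor out 2: 10 = 2·5. Since 11 ≡ 3 (mod 8), (2/11) = -1. Now have (5/11).
5 ≡ 1 (mod 4), so quadratic reciprocity gives (5/11) = (11/5). Reduce: 11 ≡ 1 (mod 5). Now have (1/5).
(1/5) = 1. Collecting the sign factors: 1.

1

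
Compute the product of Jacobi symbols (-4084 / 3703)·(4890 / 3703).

By multiplicativity, (-4084·4890 / 3703) = (-4084 / 3703)·(4890 / 3703).
First factor (-4084 / 3703):
Pull out -1: (-4084 / 3703) = (-1 / 3703)·(4084 / 3703). Since 3703 ≡ 3 (mod 4), (-1 / 3703) = -1. Now have -(4084 / 3703).
Reduce the numerator: 4084 ≡ 381 (mod 3703), so (4084 / 3703) = (381 / 3703).
381 ≡ 1 (mod 4), so quadratic reciprocity gives (381 / 3703) = (3703 / 381). Reduce: 3703 ≡ 274 (mod 381). Now have -(274 / 381).
Factor out 2: 274 = 2·137. Since 381 ≡ 5 (mod 8), (2 / 381) = -1. Now have (137 / 381).
137 ≡ 1 (mod 4), so quadratic reciprocity gives (137 / 381) = (381 / 137). Reduce: 381 ≡ 107 (mod 137). Now have (107 / 137).
137 ≡ 1 (mod 4), so quadratic reciprocity gives (107 / 137) = (137 / 107). Reduce: 137 ≡ 30 (mod 107). Now have (30 / 107).
Factor out 2: 30 = 2·15. Since 107 ≡ 3 (mod 8), (2 / 107) = -1. Now have -(15 / 107).
Both 15 ≡ 3 and 107 ≡ 3 (mod 4), so reciprocity gives (15 / 107) = -(107 / 15). Reduce: 107 ≡ 2 (mod 15). Now have (2 / 15).
Factor out 2: 2 = 2. Since 15 ≡ 7 (mod 8), (2 / 15) = +1. Now have (1 / 15).
(1 / 15) = 1. Collecting the sign factors: 1.
Second factor (4890 / 3703):
Reduce the numerator: 4890 ≡ 1187 (mod 3703), so (4890 / 3703) = (1187 / 3703).
Both 1187 ≡ 3 and 3703 ≡ 3 (mod 4), so reciprocity gives (1187 / 3703) = -(3703 / 1187). Reduce: 3703 ≡ 142 (mod 1187). Now have -(142 / 1187).
Factor out 2: 142 = 2·71. Since 1187 ≡ 3 (mod 8), (2 / 1187) = -1. Now have (71 / 1187).
Both 71 ≡ 3 and 1187 ≡ 3 (mod 4), so reciprocity gives (71 / 1187) = -(1187 / 71). Reduce: 1187 ≡ 51 (mod 71). Now have -(51 / 71).
Both 51 ≡ 3 and 71 ≡ 3 (mod 4), so reciprocity gives (51 / 71) = -(71 / 51). Reduce: 71 ≡ 20 (mod 51). Now have (20 / 51).
Factor out 2: 20 = 2^2·5. Since 51 ≡ 3 (mod 8), (2 / 51) = -1, and (2 / 51)^2 = +1. Now have (5 / 51).
5 ≡ 1 (mod 4), so quadratic reciprocity gives (5 / 51) = (51 / 5). Reduce: 51 ≡ 1 (mod 5). Now have (1 / 5).
(1 / 5) = 1. Collecting the sign factors: 1.
Product: (1)·(1) = 1.

1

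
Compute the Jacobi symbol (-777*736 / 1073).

0

By multiplicativity, (-777·736 / 1073) = (-777 / 1073)·(736 / 1073).
First factor (-777 / 1073):
Pull out -1: (-777 / 1073) = (-1 / 1073)·(777 / 1073). Since 1073 ≡ 1 (mod 4), (-1 / 1073) = +1. Now have (777 / 1073).
777 ≡ 1 (mod 4), so quadratic reciprocity gives (777 / 1073) = (1073 / 777). Reduce: 1073 ≡ 296 (mod 777). Now have (296 / 777).
Factor out 2: 296 = 2^3·37. Since 777 ≡ 1 (mod 8), (2 / 777) = +1, and (2 / 777)^3 = +1. Now have (37 / 777).
37 ≡ 1 (mod 4), so quadratic reciprocity gives (37 / 777) = (777 / 37). Reduce: 777 ≡ 0 (mod 37). Now have (0 / 37).
The numerator is now 0 with denominator 37 > 1: the symbol is 0.
Second factor (736 / 1073):
Factor out 2: 736 = 2^5·23. Since 1073 ≡ 1 (mod 8), (2 / 1073) = +1, and (2 / 1073)^5 = +1. Now have (23 / 1073).
1073 ≡ 1 (mod 4), so quadratic reciprocity gives (23 / 1073) = (1073 / 23). Reduce: 1073 ≡ 15 (mod 23). Now have (15 / 23).
Both 15 ≡ 3 and 23 ≡ 3 (mod 4), so reciprocity gives (15 / 23) = -(23 / 15). Reduce: 23 ≡ 8 (mod 15). Now have -(8 / 15).
Factor out 2: 8 = 2^3. Since 15 ≡ 7 (mod 8), (2 / 15) = +1, and (2 / 15)^3 = +1. Now have -(1 / 15).
(1 / 15) = 1. Collecting the sign factors: -1.
Product: (0)·(-1) = 0.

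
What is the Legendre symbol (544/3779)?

1

(544/3779)
  = -(17/3779)    [3779 ≡ 3 mod 8 ⇒ (2/3779)^5 = -1]
  = -(3779/17)    [QR: 17 ≡ 1 mod 4, sign kept]
  = -(5/17)    [3779 ≡ 5 mod 17]
  = -(17/5)    [QR: 5 ≡ 1 mod 4, sign kept]
  = -(2/5)    [17 ≡ 2 mod 5]
  = (1/5)    [5 ≡ 5 mod 8 ⇒ (2/5) = -1]
  = 1    [(1/5) = 1]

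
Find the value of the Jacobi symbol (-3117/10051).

Reduce the numerator: -3117 ≡ 6934 (mod 10051), so (-3117/10051) = (6934/10051).
Factor out 2: 6934 = 2·3467. Since 10051 ≡ 3 (mod 8), (2/10051) = -1. Now have -(3467/10051).
Both 3467 ≡ 3 and 10051 ≡ 3 (mod 4), so reciprocity gives (3467/10051) = -(10051/3467). Reduce: 10051 ≡ 3117 (mod 3467). Now have (3117/3467).
3117 ≡ 1 (mod 4), so quadratic reciprocity gives (3117/3467) = (3467/3117). Reduce: 3467 ≡ 350 (mod 3117). Now have (350/3117).
Factor out 2: 350 = 2·175. Since 3117 ≡ 5 (mod 8), (2/3117) = -1. Now have -(175/3117).
3117 ≡ 1 (mod 4), so quadratic reciprocity gives (175/3117) = (3117/175). Reduce: 3117 ≡ 142 (mod 175). Now have -(142/175).
Factor out 2: 142 = 2·71. Since 175 ≡ 7 (mod 8), (2/175) = +1. Now have -(71/175).
Both 71 ≡ 3 and 175 ≡ 3 (mod 4), so reciprocity gives (71/175) = -(175/71). Reduce: 175 ≡ 33 (mod 71). Now have (33/71).
33 ≡ 1 (mod 4), so quadratic reciprocity gives (33/71) = (71/33). Reduce: 71 ≡ 5 (mod 33). Now have (5/33).
5 ≡ 1 (mod 4), so quadratic reciprocity gives (5/33) = (33/5). Reduce: 33 ≡ 3 (mod 5). Now have (3/5).
5 ≡ 1 (mod 4), so quadratic reciprocity gives (3/5) = (5/3). Reduce: 5 ≡ 2 (mod 3). Now have (2/3).
Factor out 2: 2 = 2. Since 3 ≡ 3 (mod 8), (2/3) = -1. Now have -(1/3).
(1/3) = 1. Collecting the sign factors: -1.

-1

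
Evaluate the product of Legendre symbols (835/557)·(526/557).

By multiplicativity, (835·526/557) = (835/557)·(526/557).
First factor (835/557):
(835/557)
  = (278/557)    [835 ≡ 278 mod 557]
  = -(139/557)    [557 ≡ 5 mod 8 ⇒ (2/557) = -1]
  = -(557/139)    [QR: 557 ≡ 1 mod 4, sign kept]
  = -(1/139)    [557 ≡ 1 mod 139]
  = -1    [(1/139) = 1]
Second factor (526/557):
(526/557)
  = -(263/557)    [557 ≡ 5 mod 8 ⇒ (2/557) = -1]
  = -(557/263)    [QR: 557 ≡ 1 mod 4, sign kept]
  = -(31/263)    [557 ≡ 31 mod 263]
  = (263/31)    [QR: both ≡ 3 mod 4, sign flips]
  = (15/31)    [263 ≡ 15 mod 31]
  = -(31/15)    [QR: both ≡ 3 mod 4, sign flips]
  = -(1/15)    [31 ≡ 1 mod 15]
  = -1    [(1/15) = 1]
Product: (-1)·(-1) = 1.

1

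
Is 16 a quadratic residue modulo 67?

Factor out 2: 16 = 2^4. Since 67 ≡ 3 (mod 8), (2|67) = -1, and (2|67)^4 = +1. Now have (1|67).
(1|67) = 1. Collecting the sign factors: 1.
(16|67) = 1, and 67 is prime, so 16 is a quadratic residue mod 67.

yes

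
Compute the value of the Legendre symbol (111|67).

-1

(111|67)
  = (44|67)    [111 ≡ 44 mod 67]
  = (11|67)    [67 ≡ 3 mod 8 ⇒ (2|67)^2 = +1]
  = -(67|11)    [QR: both ≡ 3 mod 4, sign flips]
  = -(1|11)    [67 ≡ 1 mod 11]
  = -1    [(1|11) = 1]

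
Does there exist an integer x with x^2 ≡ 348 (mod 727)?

Factor out 2: 348 = 2^2·87. Since 727 ≡ 7 (mod 8), (2/727) = +1, and (2/727)^2 = +1. Now have (87/727).
Both 87 ≡ 3 and 727 ≡ 3 (mod 4), so reciprocity gives (87/727) = -(727/87). Reduce: 727 ≡ 31 (mod 87). Now have -(31/87).
Both 31 ≡ 3 and 87 ≡ 3 (mod 4), so reciprocity gives (31/87) = -(87/31). Reduce: 87 ≡ 25 (mod 31). Now have (25/31).
25 ≡ 1 (mod 4), so quadratic reciprocity gives (25/31) = (31/25). Reduce: 31 ≡ 6 (mod 25). Now have (6/25).
Factor out 2: 6 = 2·3. Since 25 ≡ 1 (mod 8), (2/25) = +1. Now have (3/25).
25 ≡ 1 (mod 4), so quadratic reciprocity gives (3/25) = (25/3). Reduce: 25 ≡ 1 (mod 3). Now have (1/3).
(1/3) = 1. Collecting the sign factors: 1.
The Legendre symbol is 1, so x^2 ≡ 348 (mod 727) has solution.

yes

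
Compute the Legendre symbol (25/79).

25 ≡ 1 (mod 4), so quadratic reciprocity gives (25/79) = (79/25). Reduce: 79 ≡ 4 (mod 25). Now have (4/25).
Factor out 2: 4 = 2^2. Since 25 ≡ 1 (mod 8), (2/25) = +1, and (2/25)^2 = +1. Now have (1/25).
(1/25) = 1. Collecting the sign factors: 1.

1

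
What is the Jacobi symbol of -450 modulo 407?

-1

(-450|407)
  = (364|407)    [-450 ≡ 364 mod 407]
  = (91|407)    [407 ≡ 7 mod 8 ⇒ (2|407)^2 = +1]
  = -(407|91)    [QR: both ≡ 3 mod 4, sign flips]
  = -(43|91)    [407 ≡ 43 mod 91]
  = (91|43)    [QR: both ≡ 3 mod 4, sign flips]
  = (5|43)    [91 ≡ 5 mod 43]
  = (43|5)    [QR: 5 ≡ 1 mod 4, sign kept]
  = (3|5)    [43 ≡ 3 mod 5]
  = (5|3)    [QR: 5 ≡ 1 mod 4, sign kept]
  = (2|3)    [5 ≡ 2 mod 3]
  = -(1|3)    [3 ≡ 3 mod 8 ⇒ (2|3) = -1]
  = -1    [(1|3) = 1]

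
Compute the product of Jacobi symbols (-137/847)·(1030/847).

By multiplicativity, (-137·1030/847) = (-137/847)·(1030/847).
First factor (-137/847):
(-137/847)
  = (710/847)    [-137 ≡ 710 mod 847]
  = (355/847)    [847 ≡ 7 mod 8 ⇒ (2/847) = +1]
  = -(847/355)    [QR: both ≡ 3 mod 4, sign flips]
  = -(137/355)    [847 ≡ 137 mod 355]
  = -(355/137)    [QR: 137 ≡ 1 mod 4, sign kept]
  = -(81/137)    [355 ≡ 81 mod 137]
  = -(137/81)    [QR: 81 ≡ 1 mod 4, sign kept]
  = -(56/81)    [137 ≡ 56 mod 81]
  = -(7/81)    [81 ≡ 1 mod 8 ⇒ (2/81)^3 = +1]
  = -(81/7)    [QR: 81 ≡ 1 mod 4, sign kept]
  = -(4/7)    [81 ≡ 4 mod 7]
  = -(1/7)    [7 ≡ 7 mod 8 ⇒ (2/7)^2 = +1]
  = -1    [(1/7) = 1]
Second factor (1030/847):
(1030/847)
  = (183/847)    [1030 ≡ 183 mod 847]
  = -(847/183)    [QR: both ≡ 3 mod 4, sign flips]
  = -(115/183)    [847 ≡ 115 mod 183]
  = (183/115)    [QR: both ≡ 3 mod 4, sign flips]
  = (68/115)    [183 ≡ 68 mod 115]
  = (17/115)    [115 ≡ 3 mod 8 ⇒ (2/115)^2 = +1]
  = (115/17)    [QR: 17 ≡ 1 mod 4, sign kept]
  = (13/17)    [115 ≡ 13 mod 17]
  = (17/13)    [QR: 13 ≡ 1 mod 4, sign kept]
  = (4/13)    [17 ≡ 4 mod 13]
  = (1/13)    [13 ≡ 5 mod 8 ⇒ (2/13)^2 = +1]
  = 1    [(1/13) = 1]
Product: (-1)·(1) = -1.

-1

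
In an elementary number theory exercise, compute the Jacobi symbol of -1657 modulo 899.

(-1657/899)
  = (141/899)    [-1657 ≡ 141 mod 899]
  = (899/141)    [QR: 141 ≡ 1 mod 4, sign kept]
  = (53/141)    [899 ≡ 53 mod 141]
  = (141/53)    [QR: 53 ≡ 1 mod 4, sign kept]
  = (35/53)    [141 ≡ 35 mod 53]
  = (53/35)    [QR: 53 ≡ 1 mod 4, sign kept]
  = (18/35)    [53 ≡ 18 mod 35]
  = -(9/35)    [35 ≡ 3 mod 8 ⇒ (2/35) = -1]
  = -(35/9)    [QR: 9 ≡ 1 mod 4, sign kept]
  = -(8/9)    [35 ≡ 8 mod 9]
  = -(1/9)    [9 ≡ 1 mod 8 ⇒ (2/9)^3 = +1]
  = -1    [(1/9) = 1]

-1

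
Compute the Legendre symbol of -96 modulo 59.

1

Reduce the numerator: -96 ≡ 22 (mod 59), so (-96|59) = (22|59).
Factor out 2: 22 = 2·11. Since 59 ≡ 3 (mod 8), (2|59) = -1. Now have -(11|59).
Both 11 ≡ 3 and 59 ≡ 3 (mod 4), so reciprocity gives (11|59) = -(59|11). Reduce: 59 ≡ 4 (mod 11). Now have (4|11).
Factor out 2: 4 = 2^2. Since 11 ≡ 3 (mod 8), (2|11) = -1, and (2|11)^2 = +1. Now have (1|11).
(1|11) = 1. Collecting the sign factors: 1.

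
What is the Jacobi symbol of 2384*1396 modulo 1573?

1

By multiplicativity, (2384·1396/1573) = (2384/1573)·(1396/1573).
First factor (2384/1573):
(2384/1573)
  = (811/1573)    [2384 ≡ 811 mod 1573]
  = (1573/811)    [QR: 1573 ≡ 1 mod 4, sign kept]
  = (762/811)    [1573 ≡ 762 mod 811]
  = -(381/811)    [811 ≡ 3 mod 8 ⇒ (2/811) = -1]
  = -(811/381)    [QR: 381 ≡ 1 mod 4, sign kept]
  = -(49/381)    [811 ≡ 49 mod 381]
  = -(381/49)    [QR: 49 ≡ 1 mod 4, sign kept]
  = -(38/49)    [381 ≡ 38 mod 49]
  = -(19/49)    [49 ≡ 1 mod 8 ⇒ (2/49) = +1]
  = -(49/19)    [QR: 49 ≡ 1 mod 4, sign kept]
  = -(11/19)    [49 ≡ 11 mod 19]
  = (19/11)    [QR: both ≡ 3 mod 4, sign flips]
  = (8/11)    [19 ≡ 8 mod 11]
  = -(1/11)    [11 ≡ 3 mod 8 ⇒ (2/11)^3 = -1]
  = -1    [(1/11) = 1]
Second factor (1396/1573):
(1396/1573)
  = (349/1573)    [1573 ≡ 5 mod 8 ⇒ (2/1573)^2 = +1]
  = (1573/349)    [QR: 349 ≡ 1 mod 4, sign kept]
  = (177/349)    [1573 ≡ 177 mod 349]
  = (349/177)    [QR: 177 ≡ 1 mod 4, sign kept]
  = (172/177)    [349 ≡ 172 mod 177]
  = (43/177)    [177 ≡ 1 mod 8 ⇒ (2/177)^2 = +1]
  = (177/43)    [QR: 177 ≡ 1 mod 4, sign kept]
  = (5/43)    [177 ≡ 5 mod 43]
  = (43/5)    [QR: 5 ≡ 1 mod 4, sign kept]
  = (3/5)    [43 ≡ 3 mod 5]
  = (5/3)    [QR: 5 ≡ 1 mod 4, sign kept]
  = (2/3)    [5 ≡ 2 mod 3]
  = -(1/3)    [3 ≡ 3 mod 8 ⇒ (2/3) = -1]
  = -1    [(1/3) = 1]
Product: (-1)·(-1) = 1.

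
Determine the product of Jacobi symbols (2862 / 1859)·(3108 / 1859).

1

By multiplicativity, (2862·3108 / 1859) = (2862 / 1859)·(3108 / 1859).
First factor (2862 / 1859):
(2862 / 1859)
  = (1003 / 1859)    [2862 ≡ 1003 mod 1859]
  = -(1859 / 1003)    [QR: both ≡ 3 mod 4, sign flips]
  = -(856 / 1003)    [1859 ≡ 856 mod 1003]
  = (107 / 1003)    [1003 ≡ 3 mod 8 ⇒ (2 / 1003)^3 = -1]
  = -(1003 / 107)    [QR: both ≡ 3 mod 4, sign flips]
  = -(40 / 107)    [1003 ≡ 40 mod 107]
  = (5 / 107)    [107 ≡ 3 mod 8 ⇒ (2 / 107)^3 = -1]
  = (107 / 5)    [QR: 5 ≡ 1 mod 4, sign kept]
  = (2 / 5)    [107 ≡ 2 mod 5]
  = -(1 / 5)    [5 ≡ 5 mod 8 ⇒ (2 / 5) = -1]
  = -1    [(1 / 5) = 1]
Second factor (3108 / 1859):
(3108 / 1859)
  = (1249 / 1859)    [3108 ≡ 1249 mod 1859]
  = (1859 / 1249)    [QR: 1249 ≡ 1 mod 4, sign kept]
  = (610 / 1249)    [1859 ≡ 610 mod 1249]
  = (305 / 1249)    [1249 ≡ 1 mod 8 ⇒ (2 / 1249) = +1]
  = (1249 / 305)    [QR: 305 ≡ 1 mod 4, sign kept]
  = (29 / 305)    [1249 ≡ 29 mod 305]
  = (305 / 29)    [QR: 29 ≡ 1 mod 4, sign kept]
  = (15 / 29)    [305 ≡ 15 mod 29]
  = (29 / 15)    [QR: 29 ≡ 1 mod 4, sign kept]
  = (14 / 15)    [29 ≡ 14 mod 15]
  = (7 / 15)    [15 ≡ 7 mod 8 ⇒ (2 / 15) = +1]
  = -(15 / 7)    [QR: both ≡ 3 mod 4, sign flips]
  = -(1 / 7)    [15 ≡ 1 mod 7]
  = -1    [(1 / 7) = 1]
Product: (-1)·(-1) = 1.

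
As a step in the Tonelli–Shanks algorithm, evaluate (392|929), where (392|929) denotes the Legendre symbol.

1

(392|929)
  = (49|929)    [929 ≡ 1 mod 8 ⇒ (2|929)^3 = +1]
  = (929|49)    [QR: 49 ≡ 1 mod 4, sign kept]
  = (47|49)    [929 ≡ 47 mod 49]
  = (49|47)    [QR: 49 ≡ 1 mod 4, sign kept]
  = (2|47)    [49 ≡ 2 mod 47]
  = (1|47)    [47 ≡ 7 mod 8 ⇒ (2|47) = +1]
  = 1    [(1|47) = 1]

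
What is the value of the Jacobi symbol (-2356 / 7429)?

(-2356 / 7429)
  = (5073 / 7429)    [-2356 ≡ 5073 mod 7429]
  = (7429 / 5073)    [QR: 5073 ≡ 1 mod 4, sign kept]
  = (2356 / 5073)    [7429 ≡ 2356 mod 5073]
  = (589 / 5073)    [5073 ≡ 1 mod 8 ⇒ (2 / 5073)^2 = +1]
  = (5073 / 589)    [QR: 589 ≡ 1 mod 4, sign kept]
  = (361 / 589)    [5073 ≡ 361 mod 589]
  = (589 / 361)    [QR: 361 ≡ 1 mod 4, sign kept]
  = (228 / 361)    [589 ≡ 228 mod 361]
  = (57 / 361)    [361 ≡ 1 mod 8 ⇒ (2 / 361)^2 = +1]
  = (361 / 57)    [QR: 57 ≡ 1 mod 4, sign kept]
  = (19 / 57)    [361 ≡ 19 mod 57]
  = (57 / 19)    [QR: 57 ≡ 1 mod 4, sign kept]
  = (0 / 19)    [57 ≡ 0 mod 19]
  = 0    [numerator 0, gcd > 1]

0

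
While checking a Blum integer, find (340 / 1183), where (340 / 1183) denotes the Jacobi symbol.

(340 / 1183)
  = (85 / 1183)    [1183 ≡ 7 mod 8 ⇒ (2 / 1183)^2 = +1]
  = (1183 / 85)    [QR: 85 ≡ 1 mod 4, sign kept]
  = (78 / 85)    [1183 ≡ 78 mod 85]
  = -(39 / 85)    [85 ≡ 5 mod 8 ⇒ (2 / 85) = -1]
  = -(85 / 39)    [QR: 85 ≡ 1 mod 4, sign kept]
  = -(7 / 39)    [85 ≡ 7 mod 39]
  = (39 / 7)    [QR: both ≡ 3 mod 4, sign flips]
  = (4 / 7)    [39 ≡ 4 mod 7]
  = (1 / 7)    [7 ≡ 7 mod 8 ⇒ (2 / 7)^2 = +1]
  = 1    [(1 / 7) = 1]

1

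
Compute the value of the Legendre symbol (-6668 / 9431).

Reduce the numerator: -6668 ≡ 2763 (mod 9431), so (-6668 / 9431) = (2763 / 9431).
Both 2763 ≡ 3 and 9431 ≡ 3 (mod 4), so reciprocity gives (2763 / 9431) = -(9431 / 2763). Reduce: 9431 ≡ 1142 (mod 2763). Now have -(1142 / 2763).
Factor out 2: 1142 = 2·571. Since 2763 ≡ 3 (mod 8), (2 / 2763) = -1. Now have (571 / 2763).
Both 571 ≡ 3 and 2763 ≡ 3 (mod 4), so reciprocity gives (571 / 2763) = -(2763 / 571). Reduce: 2763 ≡ 479 (mod 571). Now have -(479 / 571).
Both 479 ≡ 3 and 571 ≡ 3 (mod 4), so reciprocity gives (479 / 571) = -(571 / 479). Reduce: 571 ≡ 92 (mod 479). Now have (92 / 479).
Factor out 2: 92 = 2^2·23. Since 479 ≡ 7 (mod 8), (2 / 479) = +1, and (2 / 479)^2 = +1. Now have (23 / 479).
Both 23 ≡ 3 and 479 ≡ 3 (mod 4), so reciprocity gives (23 / 479) = -(479 / 23). Reduce: 479 ≡ 19 (mod 23). Now have -(19 / 23).
Both 19 ≡ 3 and 23 ≡ 3 (mod 4), so reciprocity gives (19 / 23) = -(23 / 19). Reduce: 23 ≡ 4 (mod 19). Now have (4 / 19).
Factor out 2: 4 = 2^2. Since 19 ≡ 3 (mod 8), (2 / 19) = -1, and (2 / 19)^2 = +1. Now have (1 / 19).
(1 / 19) = 1. Collecting the sign factors: 1.

1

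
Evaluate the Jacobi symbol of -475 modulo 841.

1

Reduce the numerator: -475 ≡ 366 (mod 841), so (-475|841) = (366|841).
Factor out 2: 366 = 2·183. Since 841 ≡ 1 (mod 8), (2|841) = +1. Now have (183|841).
841 ≡ 1 (mod 4), so quadratic reciprocity gives (183|841) = (841|183). Reduce: 841 ≡ 109 (mod 183). Now have (109|183).
109 ≡ 1 (mod 4), so quadratic reciprocity gives (109|183) = (183|109). Reduce: 183 ≡ 74 (mod 109). Now have (74|109).
Factor out 2: 74 = 2·37. Since 109 ≡ 5 (mod 8), (2|109) = -1. Now have -(37|109).
37 ≡ 1 (mod 4), so quadratic reciprocity gives (37|109) = (109|37). Reduce: 109 ≡ 35 (mod 37). Now have -(35|37).
37 ≡ 1 (mod 4), so quadratic reciprocity gives (35|37) = (37|35). Reduce: 37 ≡ 2 (mod 35). Now have -(2|35).
Factor out 2: 2 = 2. Since 35 ≡ 3 (mod 8), (2|35) = -1. Now have (1|35).
(1|35) = 1. Collecting the sign factors: 1.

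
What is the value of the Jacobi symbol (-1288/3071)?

(-1288/3071)
  = (1783/3071)    [-1288 ≡ 1783 mod 3071]
  = -(3071/1783)    [QR: both ≡ 3 mod 4, sign flips]
  = -(1288/1783)    [3071 ≡ 1288 mod 1783]
  = -(161/1783)    [1783 ≡ 7 mod 8 ⇒ (2/1783)^3 = +1]
  = -(1783/161)    [QR: 161 ≡ 1 mod 4, sign kept]
  = -(12/161)    [1783 ≡ 12 mod 161]
  = -(3/161)    [161 ≡ 1 mod 8 ⇒ (2/161)^2 = +1]
  = -(161/3)    [QR: 161 ≡ 1 mod 4, sign kept]
  = -(2/3)    [161 ≡ 2 mod 3]
  = (1/3)    [3 ≡ 3 mod 8 ⇒ (2/3) = -1]
  = 1    [(1/3) = 1]

1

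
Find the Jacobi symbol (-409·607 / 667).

By multiplicativity, (-409·607 / 667) = (-409 / 667)·(607 / 667).
First factor (-409 / 667):
Pull out -1: (-409 / 667) = (-1 / 667)·(409 / 667). Since 667 ≡ 3 (mod 4), (-1 / 667) = -1. Now have -(409 / 667).
409 ≡ 1 (mod 4), so quadratic reciprocity gives (409 / 667) = (667 / 409). Reduce: 667 ≡ 258 (mod 409). Now have -(258 / 409).
Factor out 2: 258 = 2·129. Since 409 ≡ 1 (mod 8), (2 / 409) = +1. Now have -(129 / 409).
129 ≡ 1 (mod 4), so quadratic reciprocity gives (129 / 409) = (409 / 129). Reduce: 409 ≡ 22 (mod 129). Now have -(22 / 129).
Factor out 2: 22 = 2·11. Since 129 ≡ 1 (mod 8), (2 / 129) = +1. Now have -(11 / 129).
129 ≡ 1 (mod 4), so quadratic reciprocity gives (11 / 129) = (129 / 11). Reduce: 129 ≡ 8 (mod 11). Now have -(8 / 11).
Factor out 2: 8 = 2^3. Since 11 ≡ 3 (mod 8), (2 / 11) = -1, and (2 / 11)^3 = -1. Now have (1 / 11).
(1 / 11) = 1. Collecting the sign factors: 1.
Second factor (607 / 667):
Both 607 ≡ 3 and 667 ≡ 3 (mod 4), so reciprocity gives (607 / 667) = -(667 / 607). Reduce: 667 ≡ 60 (mod 607). Now have -(60 / 607).
Factor out 2: 60 = 2^2·15. Since 607 ≡ 7 (mod 8), (2 / 607) = +1, and (2 / 607)^2 = +1. Now have -(15 / 607).
Both 15 ≡ 3 and 607 ≡ 3 (mod 4), so reciprocity gives (15 / 607) = -(607 / 15). Reduce: 607 ≡ 7 (mod 15). Now have (7 / 15).
Both 7 ≡ 3 and 15 ≡ 3 (mod 4), so reciprocity gives (7 / 15) = -(15 / 7). Reduce: 15 ≡ 1 (mod 7). Now have -(1 / 7).
(1 / 7) = 1. Collecting the sign factors: -1.
Product: (1)·(-1) = -1.

-1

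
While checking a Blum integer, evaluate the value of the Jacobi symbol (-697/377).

(-697/377)
  = (697/377)    [377 ≡ 1 mod 4 ⇒ (-1/377) = +1]
  = (320/377)    [697 ≡ 320 mod 377]
  = (5/377)    [377 ≡ 1 mod 8 ⇒ (2/377)^6 = +1]
  = (377/5)    [QR: 5 ≡ 1 mod 4, sign kept]
  = (2/5)    [377 ≡ 2 mod 5]
  = -(1/5)    [5 ≡ 5 mod 8 ⇒ (2/5) = -1]
  = -1    [(1/5) = 1]

-1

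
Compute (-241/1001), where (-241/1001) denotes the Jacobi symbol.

-1

Pull out -1: (-241/1001) = (-1/1001)·(241/1001). Since 1001 ≡ 1 (mod 4), (-1/1001) = +1. Now have (241/1001).
241 ≡ 1 (mod 4), so quadratic reciprocity gives (241/1001) = (1001/241). Reduce: 1001 ≡ 37 (mod 241). Now have (37/241).
37 ≡ 1 (mod 4), so quadratic reciprocity gives (37/241) = (241/37). Reduce: 241 ≡ 19 (mod 37). Now have (19/37).
37 ≡ 1 (mod 4), so quadratic reciprocity gives (19/37) = (37/19). Reduce: 37 ≡ 18 (mod 19). Now have (18/19).
Factor out 2: 18 = 2·9. Since 19 ≡ 3 (mod 8), (2/19) = -1. Now have -(9/19).
9 ≡ 1 (mod 4), so quadratic reciprocity gives (9/19) = (19/9). Reduce: 19 ≡ 1 (mod 9). Now have -(1/9).
(1/9) = 1. Collecting the sign factors: -1.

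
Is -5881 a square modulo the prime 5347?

yes

(-5881/5347)
  = (4813/5347)    [-5881 ≡ 4813 mod 5347]
  = (5347/4813)    [QR: 4813 ≡ 1 mod 4, sign kept]
  = (534/4813)    [5347 ≡ 534 mod 4813]
  = -(267/4813)    [4813 ≡ 5 mod 8 ⇒ (2/4813) = -1]
  = -(4813/267)    [QR: 4813 ≡ 1 mod 4, sign kept]
  = -(7/267)    [4813 ≡ 7 mod 267]
  = (267/7)    [QR: both ≡ 3 mod 4, sign flips]
  = (1/7)    [267 ≡ 1 mod 7]
  = 1    [(1/7) = 1]
(-5881/5347) = 1, and 5347 is prime, so -5881 is a quadratic residue mod 5347.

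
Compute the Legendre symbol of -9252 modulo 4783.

-1

(-9252 / 4783)
  = (314 / 4783)    [-9252 ≡ 314 mod 4783]
  = (157 / 4783)    [4783 ≡ 7 mod 8 ⇒ (2 / 4783) = +1]
  = (4783 / 157)    [QR: 157 ≡ 1 mod 4, sign kept]
  = (73 / 157)    [4783 ≡ 73 mod 157]
  = (157 / 73)    [QR: 73 ≡ 1 mod 4, sign kept]
  = (11 / 73)    [157 ≡ 11 mod 73]
  = (73 / 11)    [QR: 73 ≡ 1 mod 4, sign kept]
  = (7 / 11)    [73 ≡ 7 mod 11]
  = -(11 / 7)    [QR: both ≡ 3 mod 4, sign flips]
  = -(4 / 7)    [11 ≡ 4 mod 7]
  = -(1 / 7)    [7 ≡ 7 mod 8 ⇒ (2 / 7)^2 = +1]
  = -1    [(1 / 7) = 1]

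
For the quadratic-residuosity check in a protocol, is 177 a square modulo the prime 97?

no

(177/97)
  = (80/97)    [177 ≡ 80 mod 97]
  = (5/97)    [97 ≡ 1 mod 8 ⇒ (2/97)^4 = +1]
  = (97/5)    [QR: 5 ≡ 1 mod 4, sign kept]
  = (2/5)    [97 ≡ 2 mod 5]
  = -(1/5)    [5 ≡ 5 mod 8 ⇒ (2/5) = -1]
  = -1    [(1/5) = 1]
The Legendre symbol is -1, so x^2 ≡ 177 (mod 97) has no solution.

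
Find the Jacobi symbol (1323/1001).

Reduce the numerator: 1323 ≡ 322 (mod 1001), so (1323/1001) = (322/1001).
Factor out 2: 322 = 2·161. Since 1001 ≡ 1 (mod 8), (2/1001) = +1. Now have (161/1001).
161 ≡ 1 (mod 4), so quadratic reciprocity gives (161/1001) = (1001/161). Reduce: 1001 ≡ 35 (mod 161). Now have (35/161).
161 ≡ 1 (mod 4), so quadratic reciprocity gives (35/161) = (161/35). Reduce: 161 ≡ 21 (mod 35). Now have (21/35).
21 ≡ 1 (mod 4), so quadratic reciprocity gives (21/35) = (35/21). Reduce: 35 ≡ 14 (mod 21). Now have (14/21).
Factor out 2: 14 = 2·7. Since 21 ≡ 5 (mod 8), (2/21) = -1. Now have -(7/21).
21 ≡ 1 (mod 4), so quadratic reciprocity gives (7/21) = (21/7). Reduce: 21 ≡ 0 (mod 7). Now have -(0/7).
The numerator is now 0 with denominator 7 > 1: the symbol is 0.

0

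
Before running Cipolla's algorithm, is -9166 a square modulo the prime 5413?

yes

Pull out -1: (-9166|5413) = (-1|5413)·(9166|5413). Since 5413 ≡ 1 (mod 4), (-1|5413) = +1. Now have (9166|5413).
Reduce the numerator: 9166 ≡ 3753 (mod 5413), so (9166|5413) = (3753|5413).
3753 ≡ 1 (mod 4), so quadratic reciprocity gives (3753|5413) = (5413|3753). Reduce: 5413 ≡ 1660 (mod 3753). Now have (1660|3753).
Factor out 2: 1660 = 2^2·415. Since 3753 ≡ 1 (mod 8), (2|3753) = +1, and (2|3753)^2 = +1. Now have (415|3753).
3753 ≡ 1 (mod 4), so quadratic reciprocity gives (415|3753) = (3753|415). Reduce: 3753 ≡ 18 (mod 415). Now have (18|415).
Factor out 2: 18 = 2·9. Since 415 ≡ 7 (mod 8), (2|415) = +1. Now have (9|415).
9 ≡ 1 (mod 4), so quadratic reciprocity gives (9|415) = (415|9). Reduce: 415 ≡ 1 (mod 9). Now have (1|9).
(1|9) = 1. Collecting the sign factors: 1.
The Legendre symbol is 1, so x^2 ≡ -9166 (mod 5413) has solution.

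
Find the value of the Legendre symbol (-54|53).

Pull out -1: (-54|53) = (-1|53)·(54|53). Since 53 ≡ 1 (mod 4), (-1|53) = +1. Now have (54|53).
Reduce the numerator: 54 ≡ 1 (mod 53), so (54|53) = (1|53).
(1|53) = 1. Collecting the sign factors: 1.

1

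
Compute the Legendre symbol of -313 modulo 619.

1

(-313|619)
  = (306|619)    [-313 ≡ 306 mod 619]
  = -(153|619)    [619 ≡ 3 mod 8 ⇒ (2|619) = -1]
  = -(619|153)    [QR: 153 ≡ 1 mod 4, sign kept]
  = -(7|153)    [619 ≡ 7 mod 153]
  = -(153|7)    [QR: 153 ≡ 1 mod 4, sign kept]
  = -(6|7)    [153 ≡ 6 mod 7]
  = -(3|7)    [7 ≡ 7 mod 8 ⇒ (2|7) = +1]
  = (7|3)    [QR: both ≡ 3 mod 4, sign flips]
  = (1|3)    [7 ≡ 1 mod 3]
  = 1    [(1|3) = 1]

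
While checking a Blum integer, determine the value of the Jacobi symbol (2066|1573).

1

(2066|1573)
  = (493|1573)    [2066 ≡ 493 mod 1573]
  = (1573|493)    [QR: 493 ≡ 1 mod 4, sign kept]
  = (94|493)    [1573 ≡ 94 mod 493]
  = -(47|493)    [493 ≡ 5 mod 8 ⇒ (2|493) = -1]
  = -(493|47)    [QR: 493 ≡ 1 mod 4, sign kept]
  = -(23|47)    [493 ≡ 23 mod 47]
  = (47|23)    [QR: both ≡ 3 mod 4, sign flips]
  = (1|23)    [47 ≡ 1 mod 23]
  = 1    [(1|23) = 1]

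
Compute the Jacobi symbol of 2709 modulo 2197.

-1

(2709|2197)
  = (512|2197)    [2709 ≡ 512 mod 2197]
  = -(1|2197)    [2197 ≡ 5 mod 8 ⇒ (2|2197)^9 = -1]
  = -1    [(1|2197) = 1]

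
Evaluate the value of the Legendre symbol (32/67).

-1

(32/67)
  = -(1/67)    [67 ≡ 3 mod 8 ⇒ (2/67)^5 = -1]
  = -1    [(1/67) = 1]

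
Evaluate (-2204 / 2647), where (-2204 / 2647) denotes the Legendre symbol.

Pull out -1: (-2204 / 2647) = (-1 / 2647)·(2204 / 2647). Since 2647 ≡ 3 (mod 4), (-1 / 2647) = -1. Now have -(2204 / 2647).
Factor out 2: 2204 = 2^2·551. Since 2647 ≡ 7 (mod 8), (2 / 2647) = +1, and (2 / 2647)^2 = +1. Now have -(551 / 2647).
Both 551 ≡ 3 and 2647 ≡ 3 (mod 4), so reciprocity gives (551 / 2647) = -(2647 / 551). Reduce: 2647 ≡ 443 (mod 551). Now have (443 / 551).
Both 443 ≡ 3 and 551 ≡ 3 (mod 4), so reciprocity gives (443 / 551) = -(551 / 443). Reduce: 551 ≡ 108 (mod 443). Now have -(108 / 443).
Factor out 2: 108 = 2^2·27. Since 443 ≡ 3 (mod 8), (2 / 443) = -1, and (2 / 443)^2 = +1. Now have -(27 / 443).
Both 27 ≡ 3 and 443 ≡ 3 (mod 4), so reciprocity gives (27 / 443) = -(443 / 27). Reduce: 443 ≡ 11 (mod 27). Now have (11 / 27).
Both 11 ≡ 3 and 27 ≡ 3 (mod 4), so reciprocity gives (11 / 27) = -(27 / 11). Reduce: 27 ≡ 5 (mod 11). Now have -(5 / 11).
5 ≡ 1 (mod 4), so quadratic reciprocity gives (5 / 11) = (11 / 5). Reduce: 11 ≡ 1 (mod 5). Now have -(1 / 5).
(1 / 5) = 1. Collecting the sign factors: -1.

-1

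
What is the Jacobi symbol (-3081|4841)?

(-3081|4841)
  = (1760|4841)    [-3081 ≡ 1760 mod 4841]
  = (55|4841)    [4841 ≡ 1 mod 8 ⇒ (2|4841)^5 = +1]
  = (4841|55)    [QR: 4841 ≡ 1 mod 4, sign kept]
  = (1|55)    [4841 ≡ 1 mod 55]
  = 1    [(1|55) = 1]

1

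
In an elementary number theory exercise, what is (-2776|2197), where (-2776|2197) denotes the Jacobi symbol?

-1

(-2776|2197)
  = (1618|2197)    [-2776 ≡ 1618 mod 2197]
  = -(809|2197)    [2197 ≡ 5 mod 8 ⇒ (2|2197) = -1]
  = -(2197|809)    [QR: 809 ≡ 1 mod 4, sign kept]
  = -(579|809)    [2197 ≡ 579 mod 809]
  = -(809|579)    [QR: 809 ≡ 1 mod 4, sign kept]
  = -(230|579)    [809 ≡ 230 mod 579]
  = (115|579)    [579 ≡ 3 mod 8 ⇒ (2|579) = -1]
  = -(579|115)    [QR: both ≡ 3 mod 4, sign flips]
  = -(4|115)    [579 ≡ 4 mod 115]
  = -(1|115)    [115 ≡ 3 mod 8 ⇒ (2|115)^2 = +1]
  = -1    [(1|115) = 1]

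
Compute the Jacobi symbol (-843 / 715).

(-843 / 715)
  = (587 / 715)    [-843 ≡ 587 mod 715]
  = -(715 / 587)    [QR: both ≡ 3 mod 4, sign flips]
  = -(128 / 587)    [715 ≡ 128 mod 587]
  = (1 / 587)    [587 ≡ 3 mod 8 ⇒ (2 / 587)^7 = -1]
  = 1    [(1 / 587) = 1]

1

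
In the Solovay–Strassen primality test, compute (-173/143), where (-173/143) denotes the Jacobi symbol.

1

(-173/143)
  = (113/143)    [-173 ≡ 113 mod 143]
  = (143/113)    [QR: 113 ≡ 1 mod 4, sign kept]
  = (30/113)    [143 ≡ 30 mod 113]
  = (15/113)    [113 ≡ 1 mod 8 ⇒ (2/113) = +1]
  = (113/15)    [QR: 113 ≡ 1 mod 4, sign kept]
  = (8/15)    [113 ≡ 8 mod 15]
  = (1/15)    [15 ≡ 7 mod 8 ⇒ (2/15)^3 = +1]
  = 1    [(1/15) = 1]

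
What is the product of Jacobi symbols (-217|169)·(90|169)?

By multiplicativity, (-217·90|169) = (-217|169)·(90|169).
First factor (-217|169):
Reduce the numerator: -217 ≡ 121 (mod 169), so (-217|169) = (121|169).
121 ≡ 1 (mod 4), so quadratic reciprocity gives (121|169) = (169|121). Reduce: 169 ≡ 48 (mod 121). Now have (48|121).
Factor out 2: 48 = 2^4·3. Since 121 ≡ 1 (mod 8), (2|121) = +1, and (2|121)^4 = +1. Now have (3|121).
121 ≡ 1 (mod 4), so quadratic reciprocity gives (3|121) = (121|3). Reduce: 121 ≡ 1 (mod 3). Now have (1|3).
(1|3) = 1. Collecting the sign factors: 1.
Second factor (90|169):
Factor out 2: 90 = 2·45. Since 169 ≡ 1 (mod 8), (2|169) = +1. Now have (45|169).
45 ≡ 1 (mod 4), so quadratic reciprocity gives (45|169) = (169|45). Reduce: 169 ≡ 34 (mod 45). Now have (34|45).
Factor out 2: 34 = 2·17. Since 45 ≡ 5 (mod 8), (2|45) = -1. Now have -(17|45).
17 ≡ 1 (mod 4), so quadratic reciprocity gives (17|45) = (45|17). Reduce: 45 ≡ 11 (mod 17). Now have -(11|17).
17 ≡ 1 (mod 4), so quadratic reciprocity gives (11|17) = (17|11). Reduce: 17 ≡ 6 (mod 11). Now have -(6|11).
Factor out 2: 6 = 2·3. Since 11 ≡ 3 (mod 8), (2|11) = -1. Now have (3|11).
Both 3 ≡ 3 and 11 ≡ 3 (mod 4), so reciprocity gives (3|11) = -(11|3). Reduce: 11 ≡ 2 (mod 3). Now have -(2|3).
Factor out 2: 2 = 2. Since 3 ≡ 3 (mod 8), (2|3) = -1. Now have (1|3).
(1|3) = 1. Collecting the sign factors: 1.
Product: (1)·(1) = 1.

1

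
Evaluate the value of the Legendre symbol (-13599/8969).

1

Pull out -1: (-13599/8969) = (-1/8969)·(13599/8969). Since 8969 ≡ 1 (mod 4), (-1/8969) = +1. Now have (13599/8969).
Reduce the numerator: 13599 ≡ 4630 (mod 8969), so (13599/8969) = (4630/8969).
Factor out 2: 4630 = 2·2315. Since 8969 ≡ 1 (mod 8), (2/8969) = +1. Now have (2315/8969).
8969 ≡ 1 (mod 4), so quadratic reciprocity gives (2315/8969) = (8969/2315). Reduce: 8969 ≡ 2024 (mod 2315). Now have (2024/2315).
Factor out 2: 2024 = 2^3·253. Since 2315 ≡ 3 (mod 8), (2/2315) = -1, and (2/2315)^3 = -1. Now have -(253/2315).
253 ≡ 1 (mod 4), so quadratic reciprocity gives (253/2315) = (2315/253). Reduce: 2315 ≡ 38 (mod 253). Now have -(38/253).
Factor out 2: 38 = 2·19. Since 253 ≡ 5 (mod 8), (2/253) = -1. Now have (19/253).
253 ≡ 1 (mod 4), so quadratic reciprocity gives (19/253) = (253/19). Reduce: 253 ≡ 6 (mod 19). Now have (6/19).
Factor out 2: 6 = 2·3. Since 19 ≡ 3 (mod 8), (2/19) = -1. Now have -(3/19).
Both 3 ≡ 3 and 19 ≡ 3 (mod 4), so reciprocity gives (3/19) = -(19/3). Reduce: 19 ≡ 1 (mod 3). Now have (1/3).
(1/3) = 1. Collecting the sign factors: 1.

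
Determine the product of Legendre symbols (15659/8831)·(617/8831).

By multiplicativity, (15659·617/8831) = (15659/8831)·(617/8831).
First factor (15659/8831):
(15659/8831)
  = (6828/8831)    [15659 ≡ 6828 mod 8831]
  = (1707/8831)    [8831 ≡ 7 mod 8 ⇒ (2/8831)^2 = +1]
  = -(8831/1707)    [QR: both ≡ 3 mod 4, sign flips]
  = -(296/1707)    [8831 ≡ 296 mod 1707]
  = (37/1707)    [1707 ≡ 3 mod 8 ⇒ (2/1707)^3 = -1]
  = (1707/37)    [QR: 37 ≡ 1 mod 4, sign kept]
  = (5/37)    [1707 ≡ 5 mod 37]
  = (37/5)    [QR: 5 ≡ 1 mod 4, sign kept]
  = (2/5)    [37 ≡ 2 mod 5]
  = -(1/5)    [5 ≡ 5 mod 8 ⇒ (2/5) = -1]
  = -1    [(1/5) = 1]
Second factor (617/8831):
(617/8831)
  = (8831/617)    [QR: 617 ≡ 1 mod 4, sign kept]
  = (193/617)    [8831 ≡ 193 mod 617]
  = (617/193)    [QR: 193 ≡ 1 mod 4, sign kept]
  = (38/193)    [617 ≡ 38 mod 193]
  = (19/193)    [193 ≡ 1 mod 8 ⇒ (2/193) = +1]
  = (193/19)    [QR: 193 ≡ 1 mod 4, sign kept]
  = (3/19)    [193 ≡ 3 mod 19]
  = -(19/3)    [QR: both ≡ 3 mod 4, sign flips]
  = -(1/3)    [19 ≡ 1 mod 3]
  = -1    [(1/3) = 1]
Product: (-1)·(-1) = 1.

1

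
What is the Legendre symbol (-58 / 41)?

Reduce the numerator: -58 ≡ 24 (mod 41), so (-58 / 41) = (24 / 41).
Factor out 2: 24 = 2^3·3. Since 41 ≡ 1 (mod 8), (2 / 41) = +1, and (2 / 41)^3 = +1. Now have (3 / 41).
41 ≡ 1 (mod 4), so quadratic reciprocity gives (3 / 41) = (41 / 3). Reduce: 41 ≡ 2 (mod 3). Now have (2 / 3).
Factor out 2: 2 = 2. Since 3 ≡ 3 (mod 8), (2 / 3) = -1. Now have -(1 / 3).
(1 / 3) = 1. Collecting the sign factors: -1.

-1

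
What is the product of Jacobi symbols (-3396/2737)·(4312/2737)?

By multiplicativity, (-3396·4312/2737) = (-3396/2737)·(4312/2737).
First factor (-3396/2737):
Reduce the numerator: -3396 ≡ 2078 (mod 2737), so (-3396/2737) = (2078/2737).
Factor out 2: 2078 = 2·1039. Since 2737 ≡ 1 (mod 8), (2/2737) = +1. Now have (1039/2737).
2737 ≡ 1 (mod 4), so quadratic reciprocity gives (1039/2737) = (2737/1039). Reduce: 2737 ≡ 659 (mod 1039). Now have (659/1039).
Both 659 ≡ 3 and 1039 ≡ 3 (mod 4), so reciprocity gives (659/1039) = -(1039/659). Reduce: 1039 ≡ 380 (mod 659). Now have -(380/659).
Factor out 2: 380 = 2^2·95. Since 659 ≡ 3 (mod 8), (2/659) = -1, and (2/659)^2 = +1. Now have -(95/659).
Both 95 ≡ 3 and 659 ≡ 3 (mod 4), so reciprocity gives (95/659) = -(659/95). Reduce: 659 ≡ 89 (mod 95). Now have (89/95).
89 ≡ 1 (mod 4), so quadratic reciprocity gives (89/95) = (95/89). Reduce: 95 ≡ 6 (mod 89). Now have (6/89).
Factor out 2: 6 = 2·3. Since 89 ≡ 1 (mod 8), (2/89) = +1. Now have (3/89).
89 ≡ 1 (mod 4), so quadratic reciprocity gives (3/89) = (89/3). Reduce: 89 ≡ 2 (mod 3). Now have (2/3).
Factor out 2: 2 = 2. Since 3 ≡ 3 (mod 8), (2/3) = -1. Now have -(1/3).
(1/3) = 1. Collecting the sign factors: -1.
Second factor (4312/2737):
Reduce the numerator: 4312 ≡ 1575 (mod 2737), so (4312/2737) = (1575/2737).
2737 ≡ 1 (mod 4), so quadratic reciprocity gives (1575/2737) = (2737/1575). Reduce: 2737 ≡ 1162 (mod 1575). Now have (1162/1575).
Factor out 2: 1162 = 2·581. Since 1575 ≡ 7 (mod 8), (2/1575) = +1. Now have (581/1575).
581 ≡ 1 (mod 4), so quadratic reciprocity gives (581/1575) = (1575/581). Reduce: 1575 ≡ 413 (mod 581). Now have (413/581).
413 ≡ 1 (mod 4), so quadratic reciprocity gives (413/581) = (581/413). Reduce: 581 ≡ 168 (mod 413). Now have (168/413).
Factor out 2: 168 = 2^3·21. Since 413 ≡ 5 (mod 8), (2/413) = -1, and (2/413)^3 = -1. Now have -(21/413).
21 ≡ 1 (mod 4), so quadratic reciprocity gives (21/413) = (413/21). Reduce: 413 ≡ 14 (mod 21). Now have -(14/21).
Factor out 2: 14 = 2·7. Since 21 ≡ 5 (mod 8), (2/21) = -1. Now have (7/21).
21 ≡ 1 (mod 4), so quadratic reciprocity gives (7/21) = (21/7). Reduce: 21 ≡ 0 (mod 7). Now have (0/7).
The numerator is now 0 with denominator 7 > 1: the symbol is 0.
Product: (-1)·(0) = 0.

0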